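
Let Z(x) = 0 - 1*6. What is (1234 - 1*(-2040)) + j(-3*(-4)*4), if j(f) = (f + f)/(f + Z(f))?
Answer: 22934/7 ≈ 3276.3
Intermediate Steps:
Z(x) = -6 (Z(x) = 0 - 6 = -6)
j(f) = 2*f/(-6 + f) (j(f) = (f + f)/(f - 6) = (2*f)/(-6 + f) = 2*f/(-6 + f))
(1234 - 1*(-2040)) + j(-3*(-4)*4) = (1234 - 1*(-2040)) + 2*(-3*(-4)*4)/(-6 - 3*(-4)*4) = (1234 + 2040) + 2*(12*4)/(-6 + 12*4) = 3274 + 2*48/(-6 + 48) = 3274 + 2*48/42 = 3274 + 2*48*(1/42) = 3274 + 16/7 = 22934/7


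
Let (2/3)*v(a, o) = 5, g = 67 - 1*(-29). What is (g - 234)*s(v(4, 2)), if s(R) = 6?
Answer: -828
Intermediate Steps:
g = 96 (g = 67 + 29 = 96)
v(a, o) = 15/2 (v(a, o) = (3/2)*5 = 15/2)
(g - 234)*s(v(4, 2)) = (96 - 234)*6 = -138*6 = -828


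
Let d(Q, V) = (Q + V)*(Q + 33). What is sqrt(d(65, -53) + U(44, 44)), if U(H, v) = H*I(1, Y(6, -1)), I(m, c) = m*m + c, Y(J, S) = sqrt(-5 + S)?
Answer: 2*sqrt(305 + 11*I*sqrt(6)) ≈ 34.962 + 1.5413*I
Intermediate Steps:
d(Q, V) = (33 + Q)*(Q + V) (d(Q, V) = (Q + V)*(33 + Q) = (33 + Q)*(Q + V))
I(m, c) = c + m**2 (I(m, c) = m**2 + c = c + m**2)
U(H, v) = H*(1 + I*sqrt(6)) (U(H, v) = H*(sqrt(-5 - 1) + 1**2) = H*(sqrt(-6) + 1) = H*(I*sqrt(6) + 1) = H*(1 + I*sqrt(6)))
sqrt(d(65, -53) + U(44, 44)) = sqrt((65**2 + 33*65 + 33*(-53) + 65*(-53)) + 44*(1 + I*sqrt(6))) = sqrt((4225 + 2145 - 1749 - 3445) + (44 + 44*I*sqrt(6))) = sqrt(1176 + (44 + 44*I*sqrt(6))) = sqrt(1220 + 44*I*sqrt(6))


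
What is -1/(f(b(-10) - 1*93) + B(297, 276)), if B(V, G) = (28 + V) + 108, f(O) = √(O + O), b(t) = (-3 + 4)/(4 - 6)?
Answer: I/(√187 - 433*I) ≈ -0.0023072 + 7.2864e-5*I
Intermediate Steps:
b(t) = -½ (b(t) = 1/(-2) = 1*(-½) = -½)
f(O) = √2*√O (f(O) = √(2*O) = √2*√O)
B(V, G) = 136 + V
-1/(f(b(-10) - 1*93) + B(297, 276)) = -1/(√2*√(-½ - 1*93) + (136 + 297)) = -1/(√2*√(-½ - 93) + 433) = -1/(√2*√(-187/2) + 433) = -1/(√2*(I*√374/2) + 433) = -1/(I*√187 + 433) = -1/(433 + I*√187)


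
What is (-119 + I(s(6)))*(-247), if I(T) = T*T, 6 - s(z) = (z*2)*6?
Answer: -1046539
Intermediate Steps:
s(z) = 6 - 12*z (s(z) = 6 - z*2*6 = 6 - 2*z*6 = 6 - 12*z)
I(T) = T²
(-119 + I(s(6)))*(-247) = (-119 + (6 - 12*6)²)*(-247) = (-119 + (6 - 72)²)*(-247) = (-119 + (-66)²)*(-247) = (-119 + 4356)*(-247) = 4237*(-247) = -1046539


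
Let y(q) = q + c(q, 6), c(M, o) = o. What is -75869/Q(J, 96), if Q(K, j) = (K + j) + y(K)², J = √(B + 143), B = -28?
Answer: -1441511/3198 + 75869*√115/3198 ≈ -196.34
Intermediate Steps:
J = √115 (J = √(-28 + 143) = √115 ≈ 10.724)
y(q) = 6 + q (y(q) = q + 6 = 6 + q)
Q(K, j) = K + j + (6 + K)² (Q(K, j) = (K + j) + (6 + K)² = K + j + (6 + K)²)
-75869/Q(J, 96) = -75869/(√115 + 96 + (6 + √115)²) = -75869/(96 + √115 + (6 + √115)²)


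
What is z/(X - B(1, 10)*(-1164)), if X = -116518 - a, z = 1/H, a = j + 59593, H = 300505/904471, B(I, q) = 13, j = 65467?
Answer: -904471/68048155230 ≈ -1.3292e-5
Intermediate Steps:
H = 300505/904471 (H = 300505*(1/904471) = 300505/904471 ≈ 0.33224)
a = 125060 (a = 65467 + 59593 = 125060)
z = 904471/300505 (z = 1/(300505/904471) = 904471/300505 ≈ 3.0098)
X = -241578 (X = -116518 - 1*125060 = -116518 - 125060 = -241578)
z/(X - B(1, 10)*(-1164)) = 904471/(300505*(-241578 - 13*(-1164))) = 904471/(300505*(-241578 - 1*(-15132))) = 904471/(300505*(-241578 + 15132)) = (904471/300505)/(-226446) = (904471/300505)*(-1/226446) = -904471/68048155230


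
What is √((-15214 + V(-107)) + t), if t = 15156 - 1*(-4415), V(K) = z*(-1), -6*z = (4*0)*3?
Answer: √4357 ≈ 66.008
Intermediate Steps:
z = 0 (z = -4*0*3/6 = -0*3 = -⅙*0 = 0)
V(K) = 0 (V(K) = 0*(-1) = 0)
t = 19571 (t = 15156 + 4415 = 19571)
√((-15214 + V(-107)) + t) = √((-15214 + 0) + 19571) = √(-15214 + 19571) = √4357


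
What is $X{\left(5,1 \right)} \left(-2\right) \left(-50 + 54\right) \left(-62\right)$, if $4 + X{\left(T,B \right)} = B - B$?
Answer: $-1984$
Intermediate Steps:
$X{\left(T,B \right)} = -4$ ($X{\left(T,B \right)} = -4 + \left(B - B\right) = -4 + 0 = -4$)
$X{\left(5,1 \right)} \left(-2\right) \left(-50 + 54\right) \left(-62\right) = \left(-4\right) \left(-2\right) \left(-50 + 54\right) \left(-62\right) = 8 \cdot 4 \left(-62\right) = 8 \left(-248\right) = -1984$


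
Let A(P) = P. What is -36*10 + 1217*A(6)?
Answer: 6942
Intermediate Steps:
-36*10 + 1217*A(6) = -36*10 + 1217*6 = -360 + 7302 = 6942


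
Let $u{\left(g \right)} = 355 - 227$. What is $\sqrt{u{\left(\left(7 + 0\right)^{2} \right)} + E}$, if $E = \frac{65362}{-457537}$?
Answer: $\frac{\sqrt{26765628081838}}{457537} \approx 11.307$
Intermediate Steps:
$u{\left(g \right)} = 128$
$E = - \frac{65362}{457537}$ ($E = 65362 \left(- \frac{1}{457537}\right) = - \frac{65362}{457537} \approx -0.14286$)
$\sqrt{u{\left(\left(7 + 0\right)^{2} \right)} + E} = \sqrt{128 - \frac{65362}{457537}} = \sqrt{\frac{58499374}{457537}} = \frac{\sqrt{26765628081838}}{457537}$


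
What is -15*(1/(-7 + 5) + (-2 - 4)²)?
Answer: -1065/2 ≈ -532.50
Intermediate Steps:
-15*(1/(-7 + 5) + (-2 - 4)²) = -15*(1/(-2) + (-6)²) = -15*(-½ + 36) = -15*71/2 = -1065/2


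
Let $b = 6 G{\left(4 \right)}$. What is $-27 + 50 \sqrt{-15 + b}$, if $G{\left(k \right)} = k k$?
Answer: $423$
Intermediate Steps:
$G{\left(k \right)} = k^{2}$
$b = 96$ ($b = 6 \cdot 4^{2} = 6 \cdot 16 = 96$)
$-27 + 50 \sqrt{-15 + b} = -27 + 50 \sqrt{-15 + 96} = -27 + 50 \sqrt{81} = -27 + 50 \cdot 9 = -27 + 450 = 423$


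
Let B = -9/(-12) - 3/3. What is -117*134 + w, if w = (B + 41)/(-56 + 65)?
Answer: -564245/36 ≈ -15673.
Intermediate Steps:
B = -¼ (B = -9*(-1/12) - 3*⅓ = ¾ - 1 = -¼ ≈ -0.25000)
w = 163/36 (w = (-¼ + 41)/(-56 + 65) = (163/4)/9 = (163/4)*(⅑) = 163/36 ≈ 4.5278)
-117*134 + w = -117*134 + 163/36 = -15678 + 163/36 = -564245/36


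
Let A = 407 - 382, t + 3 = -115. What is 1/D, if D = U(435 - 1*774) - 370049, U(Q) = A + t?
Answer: -1/370142 ≈ -2.7017e-6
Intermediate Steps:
t = -118 (t = -3 - 115 = -118)
A = 25
U(Q) = -93 (U(Q) = 25 - 118 = -93)
D = -370142 (D = -93 - 370049 = -370142)
1/D = 1/(-370142) = -1/370142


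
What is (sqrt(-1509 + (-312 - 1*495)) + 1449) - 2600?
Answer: -1151 + 2*I*sqrt(579) ≈ -1151.0 + 48.125*I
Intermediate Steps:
(sqrt(-1509 + (-312 - 1*495)) + 1449) - 2600 = (sqrt(-1509 + (-312 - 495)) + 1449) - 2600 = (sqrt(-1509 - 807) + 1449) - 2600 = (sqrt(-2316) + 1449) - 2600 = (2*I*sqrt(579) + 1449) - 2600 = (1449 + 2*I*sqrt(579)) - 2600 = -1151 + 2*I*sqrt(579)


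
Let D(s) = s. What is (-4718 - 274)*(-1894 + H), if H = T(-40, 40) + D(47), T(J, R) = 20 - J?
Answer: 8920704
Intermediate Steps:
H = 107 (H = (20 - 1*(-40)) + 47 = (20 + 40) + 47 = 60 + 47 = 107)
(-4718 - 274)*(-1894 + H) = (-4718 - 274)*(-1894 + 107) = -4992*(-1787) = 8920704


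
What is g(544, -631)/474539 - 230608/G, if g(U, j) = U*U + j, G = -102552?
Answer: 17464576009/6083115441 ≈ 2.8710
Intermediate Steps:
g(U, j) = j + U**2 (g(U, j) = U**2 + j = j + U**2)
g(544, -631)/474539 - 230608/G = (-631 + 544**2)/474539 - 230608/(-102552) = (-631 + 295936)*(1/474539) - 230608*(-1/102552) = 295305*(1/474539) + 28826/12819 = 295305/474539 + 28826/12819 = 17464576009/6083115441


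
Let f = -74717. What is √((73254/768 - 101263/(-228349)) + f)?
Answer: I*√996093874228094862/3653584 ≈ 273.17*I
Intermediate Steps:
√((73254/768 - 101263/(-228349)) + f) = √((73254/768 - 101263/(-228349)) - 74717) = √((73254*(1/768) - 101263*(-1/228349)) - 74717) = √((12209/128 + 101263/228349) - 74717) = √(2800874605/29228672 - 74717) = √(-2181077811219/29228672) = I*√996093874228094862/3653584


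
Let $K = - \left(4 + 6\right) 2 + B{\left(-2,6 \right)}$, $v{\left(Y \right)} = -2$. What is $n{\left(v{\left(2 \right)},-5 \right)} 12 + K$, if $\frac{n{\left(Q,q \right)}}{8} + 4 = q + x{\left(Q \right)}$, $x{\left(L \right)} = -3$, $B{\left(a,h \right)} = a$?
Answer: $-1174$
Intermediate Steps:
$n{\left(Q,q \right)} = -56 + 8 q$ ($n{\left(Q,q \right)} = -32 + 8 \left(q - 3\right) = -32 + 8 \left(-3 + q\right) = -32 + \left(-24 + 8 q\right) = -56 + 8 q$)
$K = -22$ ($K = - \left(4 + 6\right) 2 - 2 = - 10 \cdot 2 - 2 = \left(-1\right) 20 - 2 = -20 - 2 = -22$)
$n{\left(v{\left(2 \right)},-5 \right)} 12 + K = \left(-56 + 8 \left(-5\right)\right) 12 - 22 = \left(-56 - 40\right) 12 - 22 = \left(-96\right) 12 - 22 = -1152 - 22 = -1174$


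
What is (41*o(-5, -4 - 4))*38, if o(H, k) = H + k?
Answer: -20254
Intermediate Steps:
(41*o(-5, -4 - 4))*38 = (41*(-5 + (-4 - 4)))*38 = (41*(-5 - 8))*38 = (41*(-13))*38 = -533*38 = -20254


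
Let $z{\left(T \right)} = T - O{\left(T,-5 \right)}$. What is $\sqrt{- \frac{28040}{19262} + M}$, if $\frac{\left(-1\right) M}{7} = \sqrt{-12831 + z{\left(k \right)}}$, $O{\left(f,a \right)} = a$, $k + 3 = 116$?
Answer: $\frac{\sqrt{-135026620 - 649293127 i \sqrt{12713}}}{9631} \approx 19.847 - 19.884 i$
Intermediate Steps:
$k = 113$ ($k = -3 + 116 = 113$)
$z{\left(T \right)} = 5 + T$ ($z{\left(T \right)} = T - -5 = T + 5 = 5 + T$)
$M = - 7 i \sqrt{12713}$ ($M = - 7 \sqrt{-12831 + \left(5 + 113\right)} = - 7 \sqrt{-12831 + 118} = - 7 \sqrt{-12713} = - 7 i \sqrt{12713} \approx - 789.26 i$)
$\sqrt{- \frac{28040}{19262} + M} = \sqrt{- \frac{28040}{19262} - 7 i \sqrt{12713}} = \sqrt{\left(-28040\right) \frac{1}{19262} - 7 i \sqrt{12713}} = \sqrt{- \frac{14020}{9631} - 7 i \sqrt{12713}}$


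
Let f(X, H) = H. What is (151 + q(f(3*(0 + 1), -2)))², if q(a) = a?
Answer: 22201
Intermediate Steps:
(151 + q(f(3*(0 + 1), -2)))² = (151 - 2)² = 149² = 22201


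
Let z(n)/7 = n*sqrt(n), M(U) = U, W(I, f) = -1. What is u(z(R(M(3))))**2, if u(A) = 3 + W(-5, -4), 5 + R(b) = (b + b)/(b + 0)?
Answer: 4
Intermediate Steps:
R(b) = -3 (R(b) = -5 + (b + b)/(b + 0) = -5 + (2*b)/b = -5 + 2 = -3)
z(n) = 7*n**(3/2) (z(n) = 7*(n*sqrt(n)) = 7*n**(3/2))
u(A) = 2 (u(A) = 3 - 1 = 2)
u(z(R(M(3))))**2 = 2**2 = 4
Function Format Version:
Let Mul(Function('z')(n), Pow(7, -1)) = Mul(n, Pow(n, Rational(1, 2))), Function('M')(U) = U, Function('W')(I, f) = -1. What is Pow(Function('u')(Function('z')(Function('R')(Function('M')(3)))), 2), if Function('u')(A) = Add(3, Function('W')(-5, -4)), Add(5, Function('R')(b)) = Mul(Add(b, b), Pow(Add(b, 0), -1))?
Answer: 4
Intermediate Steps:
Function('R')(b) = -3 (Function('R')(b) = Add(-5, Mul(Add(b, b), Pow(Add(b, 0), -1))) = Add(-5, Mul(Mul(2, b), Pow(b, -1))) = Add(-5, 2) = -3)
Function('z')(n) = Mul(7, Pow(n, Rational(3, 2))) (Function('z')(n) = Mul(7, Mul(n, Pow(n, Rational(1, 2)))) = Mul(7, Pow(n, Rational(3, 2))))
Function('u')(A) = 2 (Function('u')(A) = Add(3, -1) = 2)
Pow(Function('u')(Function('z')(Function('R')(Function('M')(3)))), 2) = Pow(2, 2) = 4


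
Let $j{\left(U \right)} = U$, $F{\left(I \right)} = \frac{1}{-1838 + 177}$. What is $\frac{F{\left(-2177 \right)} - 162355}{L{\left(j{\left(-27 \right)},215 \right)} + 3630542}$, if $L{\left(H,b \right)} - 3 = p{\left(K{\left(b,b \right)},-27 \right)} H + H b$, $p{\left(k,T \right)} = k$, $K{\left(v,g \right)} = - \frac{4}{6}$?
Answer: $- \frac{134835828}{3010361519} \approx -0.044791$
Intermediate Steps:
$K{\left(v,g \right)} = - \frac{2}{3}$ ($K{\left(v,g \right)} = \left(-4\right) \frac{1}{6} = - \frac{2}{3}$)
$F{\left(I \right)} = - \frac{1}{1661}$ ($F{\left(I \right)} = \frac{1}{-1661} = - \frac{1}{1661}$)
$L{\left(H,b \right)} = 3 - \frac{2 H}{3} + H b$ ($L{\left(H,b \right)} = 3 + \left(- \frac{2 H}{3} + H b\right) = 3 - \frac{2 H}{3} + H b$)
$\frac{F{\left(-2177 \right)} - 162355}{L{\left(j{\left(-27 \right)},215 \right)} + 3630542} = \frac{- \frac{1}{1661} - 162355}{\left(3 - -18 - 5805\right) + 3630542} = - \frac{269671656}{1661 \left(\left(3 + 18 - 5805\right) + 3630542\right)} = - \frac{269671656}{1661 \left(-5784 + 3630542\right)} = - \frac{269671656}{1661 \cdot 3624758} = \left(- \frac{269671656}{1661}\right) \frac{1}{3624758} = - \frac{134835828}{3010361519}$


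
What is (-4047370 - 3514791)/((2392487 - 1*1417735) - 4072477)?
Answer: 7562161/3097725 ≈ 2.4412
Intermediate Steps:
(-4047370 - 3514791)/((2392487 - 1*1417735) - 4072477) = -7562161/((2392487 - 1417735) - 4072477) = -7562161/(974752 - 4072477) = -7562161/(-3097725) = -7562161*(-1/3097725) = 7562161/3097725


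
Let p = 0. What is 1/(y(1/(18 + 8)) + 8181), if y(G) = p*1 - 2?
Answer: 1/8179 ≈ 0.00012226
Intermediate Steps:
y(G) = -2 (y(G) = 0*1 - 2 = 0 - 2 = -2)
1/(y(1/(18 + 8)) + 8181) = 1/(-2 + 8181) = 1/8179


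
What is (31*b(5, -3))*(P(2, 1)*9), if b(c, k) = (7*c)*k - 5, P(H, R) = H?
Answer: -61380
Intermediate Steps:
b(c, k) = -5 + 7*c*k (b(c, k) = 7*c*k - 5 = -5 + 7*c*k)
(31*b(5, -3))*(P(2, 1)*9) = (31*(-5 + 7*5*(-3)))*(2*9) = (31*(-5 - 105))*18 = (31*(-110))*18 = -3410*18 = -61380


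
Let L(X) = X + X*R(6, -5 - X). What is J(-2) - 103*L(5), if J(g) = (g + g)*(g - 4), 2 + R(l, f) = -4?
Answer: 2599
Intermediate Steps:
R(l, f) = -6 (R(l, f) = -2 - 4 = -6)
J(g) = 2*g*(-4 + g) (J(g) = (2*g)*(-4 + g) = 2*g*(-4 + g))
L(X) = -5*X (L(X) = X + X*(-6) = X - 6*X = -5*X)
J(-2) - 103*L(5) = 2*(-2)*(-4 - 2) - (-515)*5 = 2*(-2)*(-6) - 103*(-25) = 24 + 2575 = 2599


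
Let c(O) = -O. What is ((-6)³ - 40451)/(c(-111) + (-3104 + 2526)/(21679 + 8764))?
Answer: -112547771/307145 ≈ -366.43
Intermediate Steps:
((-6)³ - 40451)/(c(-111) + (-3104 + 2526)/(21679 + 8764)) = ((-6)³ - 40451)/(-1*(-111) + (-3104 + 2526)/(21679 + 8764)) = (-216 - 40451)/(111 - 578/30443) = -40667/(111 - 578*1/30443) = -40667/(111 - 578/30443) = -40667/3378595/30443 = -40667*30443/3378595 = -112547771/307145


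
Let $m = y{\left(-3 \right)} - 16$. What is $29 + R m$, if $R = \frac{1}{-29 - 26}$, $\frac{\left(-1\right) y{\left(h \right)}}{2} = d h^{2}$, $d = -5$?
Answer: $\frac{1521}{55} \approx 27.655$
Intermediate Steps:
$y{\left(h \right)} = 10 h^{2}$ ($y{\left(h \right)} = - 2 \left(- 5 h^{2}\right) = 10 h^{2}$)
$R = - \frac{1}{55}$ ($R = \frac{1}{-55} = - \frac{1}{55} \approx -0.018182$)
$m = 74$ ($m = 10 \left(-3\right)^{2} - 16 = 10 \cdot 9 - 16 = 90 - 16 = 74$)
$29 + R m = 29 - \frac{74}{55} = \frac{1521}{55}$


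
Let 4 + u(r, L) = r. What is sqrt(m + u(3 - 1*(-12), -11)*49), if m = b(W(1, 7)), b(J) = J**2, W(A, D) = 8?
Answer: 3*sqrt(67) ≈ 24.556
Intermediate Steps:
u(r, L) = -4 + r
m = 64 (m = 8**2 = 64)
sqrt(m + u(3 - 1*(-12), -11)*49) = sqrt(64 + (-4 + (3 - 1*(-12)))*49) = sqrt(64 + (-4 + (3 + 12))*49) = sqrt(64 + (-4 + 15)*49) = sqrt(64 + 11*49) = sqrt(64 + 539) = sqrt(603) = 3*sqrt(67)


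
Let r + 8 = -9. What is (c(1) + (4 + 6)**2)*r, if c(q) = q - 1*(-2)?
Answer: -1751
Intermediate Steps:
r = -17 (r = -8 - 9 = -17)
c(q) = 2 + q (c(q) = q + 2 = 2 + q)
(c(1) + (4 + 6)**2)*r = ((2 + 1) + (4 + 6)**2)*(-17) = (3 + 10**2)*(-17) = (3 + 100)*(-17) = 103*(-17) = -1751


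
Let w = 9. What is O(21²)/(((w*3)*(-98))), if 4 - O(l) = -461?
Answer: -155/882 ≈ -0.17574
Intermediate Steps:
O(l) = 465 (O(l) = 4 - 1*(-461) = 4 + 461 = 465)
O(21²)/(((w*3)*(-98))) = 465/(((9*3)*(-98))) = 465/((27*(-98))) = 465/(-2646) = 465*(-1/2646) = -155/882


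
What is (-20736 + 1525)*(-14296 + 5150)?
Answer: 175703806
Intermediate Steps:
(-20736 + 1525)*(-14296 + 5150) = -19211*(-9146) = 175703806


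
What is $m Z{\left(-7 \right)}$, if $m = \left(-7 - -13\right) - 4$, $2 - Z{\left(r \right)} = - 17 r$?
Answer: $-234$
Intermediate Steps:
$Z{\left(r \right)} = 2 + 17 r$ ($Z{\left(r \right)} = 2 - - 17 r = 2 + 17 r$)
$m = 2$ ($m = \left(-7 + 13\right) - 4 = 6 - 4 = 2$)
$m Z{\left(-7 \right)} = 2 \left(2 + 17 \left(-7\right)\right) = 2 \left(2 - 119\right) = 2 \left(-117\right) = -234$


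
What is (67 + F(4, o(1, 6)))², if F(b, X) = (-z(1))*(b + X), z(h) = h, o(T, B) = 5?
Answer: 3364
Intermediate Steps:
F(b, X) = -X - b (F(b, X) = (-1*1)*(b + X) = -(X + b) = -X - b)
(67 + F(4, o(1, 6)))² = (67 + (-1*5 - 1*4))² = (67 + (-5 - 4))² = (67 - 9)² = 58² = 3364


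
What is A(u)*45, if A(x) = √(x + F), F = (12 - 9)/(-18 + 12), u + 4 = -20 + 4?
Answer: 45*I*√82/2 ≈ 203.75*I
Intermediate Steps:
u = -20 (u = -4 + (-20 + 4) = -4 - 16 = -20)
F = -½ (F = 3/(-6) = 3*(-⅙) = -½ ≈ -0.50000)
A(x) = √(-½ + x) (A(x) = √(x - ½) = √(-½ + x))
A(u)*45 = (√(-2 + 4*(-20))/2)*45 = (√(-2 - 80)/2)*45 = (√(-82)/2)*45 = ((I*√82)/2)*45 = (I*√82/2)*45 = 45*I*√82/2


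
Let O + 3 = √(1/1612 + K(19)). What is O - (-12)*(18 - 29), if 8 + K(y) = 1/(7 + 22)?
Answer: -135 + I*√4351572641/23374 ≈ -135.0 + 2.8222*I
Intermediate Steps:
K(y) = -231/29 (K(y) = -8 + 1/(7 + 22) = -8 + 1/29 = -231/29)
O = -3 + I*√4351572641/23374 (O = -3 + √(1/1612 - 231/29) = -3 + √(-372343/46748) = -3 + I*√4351572641/23374 ≈ -3.0 + 2.8222*I)
O - (-12)*(18 - 29) = (-3 + I*√4351572641/23374) - (-12)*(18 - 29) = (-3 + I*√4351572641/23374) - (-12)*(-11) = (-3 + I*√4351572641/23374) - 1*132 = (-3 + I*√4351572641/23374) - 132 = -135 + I*√4351572641/23374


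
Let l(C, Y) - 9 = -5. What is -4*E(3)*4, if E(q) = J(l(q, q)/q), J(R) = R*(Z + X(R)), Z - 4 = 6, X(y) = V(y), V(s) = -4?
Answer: -128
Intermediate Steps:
l(C, Y) = 4 (l(C, Y) = 9 - 5 = 4)
X(y) = -4
Z = 10 (Z = 4 + 6 = 10)
J(R) = 6*R (J(R) = R*(10 - 4) = R*6 = 6*R)
E(q) = 24/q (E(q) = 6*(4/q) = 24/q)
-4*E(3)*4 = -96/3*4 = -4*8*4 = -32*4 = -128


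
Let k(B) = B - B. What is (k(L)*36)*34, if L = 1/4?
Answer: 0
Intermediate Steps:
L = ¼ ≈ 0.25000
k(B) = 0
(k(L)*36)*34 = (0*36)*34 = 0*34 = 0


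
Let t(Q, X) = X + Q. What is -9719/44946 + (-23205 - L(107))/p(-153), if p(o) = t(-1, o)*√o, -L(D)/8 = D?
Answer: -9719/44946 - 22349*I*√17/7854 ≈ -0.21624 - 11.733*I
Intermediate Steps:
t(Q, X) = Q + X
L(D) = -8*D
p(o) = √o*(-1 + o) (p(o) = (-1 + o)*√o = √o*(-1 + o))
-9719/44946 + (-23205 - L(107))/p(-153) = -9719/44946 + (-23205 - (-8)*107)/((√(-153)*(-1 - 153))) = -9719*1/44946 + (-23205 - 1*(-856))/(((3*I*√17)*(-154))) = -9719/44946 + (-23205 + 856)/((-462*I*√17)) = -9719/44946 - 22349*I*√17/7854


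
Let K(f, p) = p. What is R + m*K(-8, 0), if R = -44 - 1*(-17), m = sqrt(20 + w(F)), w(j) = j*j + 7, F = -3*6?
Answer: -27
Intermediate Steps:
F = -18
w(j) = 7 + j**2 (w(j) = j**2 + 7 = 7 + j**2)
m = 3*sqrt(39) (m = sqrt(20 + (7 + (-18)**2)) = sqrt(20 + (7 + 324)) = sqrt(20 + 331) = sqrt(351) = 3*sqrt(39) ≈ 18.735)
R = -27 (R = -44 + 17 = -27)
R + m*K(-8, 0) = -27 + (3*sqrt(39))*0 = -27 + 0 = -27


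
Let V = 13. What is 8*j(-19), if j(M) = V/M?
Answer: -104/19 ≈ -5.4737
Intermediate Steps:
j(M) = 13/M
8*j(-19) = 8*(13/(-19)) = 8*(13*(-1/19)) = 8*(-13/19) = -104/19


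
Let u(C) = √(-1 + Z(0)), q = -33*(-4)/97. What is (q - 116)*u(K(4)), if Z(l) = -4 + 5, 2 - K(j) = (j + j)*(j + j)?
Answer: 0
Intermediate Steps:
q = 132/97 (q = 132*(1/97) = 132/97 ≈ 1.3608)
K(j) = 2 - 4*j² (K(j) = 2 - (j + j)*(j + j) = 2 - 2*j*2*j = 2 - 4*j²)
Z(l) = 1
u(C) = 0 (u(C) = √(-1 + 1) = √0 = 0)
(q - 116)*u(K(4)) = (132/97 - 116)*0 = -11120/97*0 = 0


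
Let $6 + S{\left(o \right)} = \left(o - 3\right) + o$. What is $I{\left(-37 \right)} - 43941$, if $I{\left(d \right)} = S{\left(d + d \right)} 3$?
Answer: $-44412$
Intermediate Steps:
$S{\left(o \right)} = -9 + 2 o$ ($S{\left(o \right)} = -6 + \left(\left(o - 3\right) + o\right) = -6 + \left(\left(-3 + o\right) + o\right) = -6 + \left(-3 + 2 o\right) = -9 + 2 o$)
$I{\left(d \right)} = -27 + 12 d$ ($I{\left(d \right)} = \left(-9 + 2 \left(d + d\right)\right) 3 = \left(-9 + 2 \cdot 2 d\right) 3 = \left(-9 + 4 d\right) 3 = -27 + 12 d$)
$I{\left(-37 \right)} - 43941 = \left(-27 + 12 \left(-37\right)\right) - 43941 = \left(-27 - 444\right) - 43941 = -471 - 43941 = -44412$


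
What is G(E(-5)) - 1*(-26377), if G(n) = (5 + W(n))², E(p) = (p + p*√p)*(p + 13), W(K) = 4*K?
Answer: -77598 + 49600*I*√5 ≈ -77598.0 + 1.1091e+5*I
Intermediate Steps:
E(p) = (13 + p)*(p + p^(3/2)) (E(p) = (p + p^(3/2))*(13 + p) = (13 + p)*(p + p^(3/2)))
G(n) = (5 + 4*n)²
G(E(-5)) - 1*(-26377) = (5 + 4*((-5)² + (-5)^(5/2) + 13*(-5) + 13*(-5)^(3/2)))² - 1*(-26377) = (5 + 4*(25 + 25*I*√5 - 65 + 13*(-5*I*√5)))² + 26377 = (5 + 4*(25 + 25*I*√5 - 65 - 65*I*√5))² + 26377 = (5 + 4*(-40 - 40*I*√5))² + 26377 = (5 + (-160 - 160*I*√5))² + 26377 = (-155 - 160*I*√5)² + 26377 = 26377 + (-155 - 160*I*√5)²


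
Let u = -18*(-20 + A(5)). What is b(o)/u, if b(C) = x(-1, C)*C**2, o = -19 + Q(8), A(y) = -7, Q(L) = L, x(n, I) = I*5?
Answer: -6655/486 ≈ -13.693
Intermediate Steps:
x(n, I) = 5*I
o = -11 (o = -19 + 8 = -11)
b(C) = 5*C**3 (b(C) = (5*C)*C**2 = 5*C**3)
u = 486 (u = -18*(-20 - 7) = -18*(-27) = 486)
b(o)/u = (5*(-11)**3)/486 = (5*(-1331))*(1/486) = -6655*1/486 = -6655/486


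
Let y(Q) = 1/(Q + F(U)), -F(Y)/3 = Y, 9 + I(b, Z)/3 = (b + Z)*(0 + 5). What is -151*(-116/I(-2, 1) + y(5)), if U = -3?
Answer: -2567/6 ≈ -427.83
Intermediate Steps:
I(b, Z) = -27 + 15*Z + 15*b (I(b, Z) = -27 + 3*((b + Z)*(0 + 5)) = -27 + 3*((Z + b)*5) = -27 + 3*(5*Z + 5*b) = -27 + (15*Z + 15*b) = -27 + 15*Z + 15*b)
F(Y) = -3*Y
y(Q) = 1/(9 + Q) (y(Q) = 1/(Q - 3*(-3)) = 1/(Q + 9) = 1/(9 + Q))
-151*(-116/I(-2, 1) + y(5)) = -151*(-116/(-27 + 15*1 + 15*(-2)) + 1/(9 + 5)) = -151*(-116/(-27 + 15 - 30) + 1/14) = -151*(-116/(-42) + 1/14) = -151*(-116*(-1/42) + 1/14) = -151*(58/21 + 1/14) = -151*17/6 = -2567/6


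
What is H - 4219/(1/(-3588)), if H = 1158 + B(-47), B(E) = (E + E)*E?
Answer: 15143348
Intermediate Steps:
B(E) = 2*E**2 (B(E) = (2*E)*E = 2*E**2)
H = 5576 (H = 1158 + 2*(-47)**2 = 1158 + 2*2209 = 1158 + 4418 = 5576)
H - 4219/(1/(-3588)) = 5576 - 4219/(1/(-3588)) = 5576 - 4219/(-1/3588) = 5576 - 4219*(-3588) = 5576 - 1*(-15137772) = 5576 + 15137772 = 15143348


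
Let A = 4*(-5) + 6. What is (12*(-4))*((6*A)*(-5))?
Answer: -20160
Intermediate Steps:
A = -14 (A = -20 + 6 = -14)
(12*(-4))*((6*A)*(-5)) = (12*(-4))*((6*(-14))*(-5)) = -(-4032)*(-5) = -48*420 = -20160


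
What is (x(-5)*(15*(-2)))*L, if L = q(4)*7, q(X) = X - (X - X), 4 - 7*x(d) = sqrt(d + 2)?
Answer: -480 + 120*I*sqrt(3) ≈ -480.0 + 207.85*I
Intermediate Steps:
x(d) = 4/7 - sqrt(2 + d)/7 (x(d) = 4/7 - sqrt(d + 2)/7 = 4/7 - sqrt(2 + d)/7)
q(X) = X (q(X) = X - 1*0 = X + 0 = X)
L = 28 (L = 4*7 = 28)
(x(-5)*(15*(-2)))*L = ((4/7 - sqrt(2 - 5)/7)*(15*(-2)))*28 = ((4/7 - I*sqrt(3)/7)*(-30))*28 = (-120/7 + 30*I*sqrt(3)/7)*28 = -480 + 120*I*sqrt(3)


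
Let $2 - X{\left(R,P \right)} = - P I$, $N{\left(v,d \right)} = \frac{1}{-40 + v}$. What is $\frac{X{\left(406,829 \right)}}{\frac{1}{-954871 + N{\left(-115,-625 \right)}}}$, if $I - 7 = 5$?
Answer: $- \frac{294529961940}{31} \approx -9.501 \cdot 10^{9}$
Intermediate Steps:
$I = 12$ ($I = 7 + 5 = 12$)
$X{\left(R,P \right)} = 2 + 12 P$ ($X{\left(R,P \right)} = 2 - - P 12 = 2 - - 12 P = 2 + 12 P$)
$\frac{X{\left(406,829 \right)}}{\frac{1}{-954871 + N{\left(-115,-625 \right)}}} = \frac{2 + 12 \cdot 829}{\frac{1}{-954871 + \frac{1}{-40 - 115}}} = \frac{2 + 9948}{\frac{1}{-954871 + \frac{1}{-155}}} = \frac{9950}{\frac{1}{-954871 - \frac{1}{155}}} = \frac{9950}{\frac{1}{- \frac{148005006}{155}}} = \frac{9950}{- \frac{155}{148005006}} = 9950 \left(- \frac{148005006}{155}\right) = - \frac{294529961940}{31}$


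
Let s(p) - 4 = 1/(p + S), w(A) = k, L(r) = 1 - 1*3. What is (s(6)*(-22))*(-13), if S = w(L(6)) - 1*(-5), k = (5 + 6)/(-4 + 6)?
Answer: 3484/3 ≈ 1161.3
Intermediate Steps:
L(r) = -2 (L(r) = 1 - 3 = -2)
k = 11/2 ≈ 5.5000
w(A) = 11/2
S = 21/2 (S = 11/2 - 1*(-5) = 11/2 + 5 = 21/2 ≈ 10.500)
s(p) = 4 + 1/(21/2 + p) (s(p) = 4 + 1/(p + 21/2) = 4 + 1/(21/2 + p))
(s(6)*(-22))*(-13) = ((2*(43 + 4*6)/(21 + 2*6))*(-22))*(-13) = ((2*(43 + 24)/(21 + 12))*(-22))*(-13) = ((2*67/33)*(-22))*(-13) = ((2*(1/33)*67)*(-22))*(-13) = ((134/33)*(-22))*(-13) = -268/3*(-13) = 3484/3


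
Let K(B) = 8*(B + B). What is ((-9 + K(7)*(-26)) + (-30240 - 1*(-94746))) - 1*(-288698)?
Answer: 350283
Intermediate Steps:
K(B) = 16*B (K(B) = 8*(2*B) = 16*B)
((-9 + K(7)*(-26)) + (-30240 - 1*(-94746))) - 1*(-288698) = ((-9 + (16*7)*(-26)) + (-30240 - 1*(-94746))) - 1*(-288698) = ((-9 + 112*(-26)) + (-30240 + 94746)) + 288698 = ((-9 - 2912) + 64506) + 288698 = (-2921 + 64506) + 288698 = 61585 + 288698 = 350283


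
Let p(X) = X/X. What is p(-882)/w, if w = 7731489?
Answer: 1/7731489 ≈ 1.2934e-7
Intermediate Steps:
p(X) = 1
p(-882)/w = 1/7731489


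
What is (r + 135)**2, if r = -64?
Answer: 5041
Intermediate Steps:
(r + 135)**2 = (-64 + 135)**2 = 71**2 = 5041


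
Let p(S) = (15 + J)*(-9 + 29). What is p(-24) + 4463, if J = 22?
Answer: 5203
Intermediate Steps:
p(S) = 740 (p(S) = (15 + 22)*(-9 + 29) = 37*20 = 740)
p(-24) + 4463 = 740 + 4463 = 5203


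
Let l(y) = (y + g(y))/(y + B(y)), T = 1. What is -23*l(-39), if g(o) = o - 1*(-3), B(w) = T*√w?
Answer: -345/8 - 115*I*√39/104 ≈ -43.125 - 6.9055*I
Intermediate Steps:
B(w) = √w (B(w) = 1*√w = √w)
g(o) = 3 + o (g(o) = o + 3 = 3 + o)
l(y) = (3 + 2*y)/(y + √y) (l(y) = (y + (3 + y))/(y + √y) = (3 + 2*y)/(y + √y))
-23*l(-39) = -23*(3 + 2*(-39))/(-39 + √(-39)) = -23*(3 - 78)/(-39 + I*√39) = -23*(-75)/(-39 + I*√39) = -(-1725)/(-39 + I*√39) = 1725/(-39 + I*√39)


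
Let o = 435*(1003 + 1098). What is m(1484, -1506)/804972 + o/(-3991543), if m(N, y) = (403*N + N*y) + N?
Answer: -259404777773/114752869707 ≈ -2.2606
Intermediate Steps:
o = 913935 (o = 435*2101 = 913935)
m(N, y) = 404*N + N*y
m(1484, -1506)/804972 + o/(-3991543) = (1484*(404 - 1506))/804972 + 913935/(-3991543) = (1484*(-1102))*(1/804972) + 913935*(-1/3991543) = -1635368*1/804972 - 913935/3991543 = -58406/28749 - 913935/3991543 = -259404777773/114752869707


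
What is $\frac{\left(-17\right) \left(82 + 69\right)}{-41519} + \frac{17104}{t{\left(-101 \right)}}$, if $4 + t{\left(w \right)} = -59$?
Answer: $- \frac{709979255}{2615697} \approx -271.43$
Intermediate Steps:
$t{\left(w \right)} = -63$ ($t{\left(w \right)} = -4 - 59 = -63$)
$\frac{\left(-17\right) \left(82 + 69\right)}{-41519} + \frac{17104}{t{\left(-101 \right)}} = \frac{\left(-17\right) \left(82 + 69\right)}{-41519} + \frac{17104}{-63} = \left(-17\right) 151 \left(- \frac{1}{41519}\right) + 17104 \left(- \frac{1}{63}\right) = \left(-2567\right) \left(- \frac{1}{41519}\right) - \frac{17104}{63} = \frac{2567}{41519} - \frac{17104}{63} = - \frac{709979255}{2615697}$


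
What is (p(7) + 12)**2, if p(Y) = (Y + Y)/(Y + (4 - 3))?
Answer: 3025/16 ≈ 189.06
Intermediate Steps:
p(Y) = 2*Y/(1 + Y) (p(Y) = (2*Y)/(Y + 1) = (2*Y)/(1 + Y) = 2*Y/(1 + Y))
(p(7) + 12)**2 = (2*7/(1 + 7) + 12)**2 = (2*7/8 + 12)**2 = (2*7*(1/8) + 12)**2 = (7/4 + 12)**2 = (55/4)**2 = 3025/16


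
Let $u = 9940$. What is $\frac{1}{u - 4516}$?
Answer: $\frac{1}{5424} \approx 0.00018437$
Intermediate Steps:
$\frac{1}{u - 4516} = \frac{1}{9940 - 4516} = \frac{1}{5424}$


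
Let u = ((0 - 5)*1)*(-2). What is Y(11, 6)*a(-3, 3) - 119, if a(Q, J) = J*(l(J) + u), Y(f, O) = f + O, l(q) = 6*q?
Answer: 1309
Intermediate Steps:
Y(f, O) = O + f
u = 10 (u = -5*1*(-2) = -5*(-2) = 10)
a(Q, J) = J*(10 + 6*J) (a(Q, J) = J*(6*J + 10) = J*(10 + 6*J))
Y(11, 6)*a(-3, 3) - 119 = (6 + 11)*(2*3*(5 + 3*3)) - 119 = 17*(2*3*(5 + 9)) - 119 = 17*(2*3*14) - 119 = 17*84 - 119 = 1428 - 119 = 1309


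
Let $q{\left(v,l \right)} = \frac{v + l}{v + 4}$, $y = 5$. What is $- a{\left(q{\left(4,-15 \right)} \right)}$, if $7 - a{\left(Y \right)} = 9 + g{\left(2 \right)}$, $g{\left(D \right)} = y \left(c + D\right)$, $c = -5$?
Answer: $-13$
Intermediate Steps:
$q{\left(v,l \right)} = \frac{l + v}{4 + v}$
$g{\left(D \right)} = -25 + 5 D$ ($g{\left(D \right)} = 5 \left(-5 + D\right) = -25 + 5 D$)
$a{\left(Y \right)} = 13$ ($a{\left(Y \right)} = 7 - \left(9 + \left(-25 + 5 \cdot 2\right)\right) = 7 - \left(9 + \left(-25 + 10\right)\right) = 7 - \left(9 - 15\right) = 7 - -6 = 7 + 6 = 13$)
$- a{\left(q{\left(4,-15 \right)} \right)} = \left(-1\right) 13 = -13$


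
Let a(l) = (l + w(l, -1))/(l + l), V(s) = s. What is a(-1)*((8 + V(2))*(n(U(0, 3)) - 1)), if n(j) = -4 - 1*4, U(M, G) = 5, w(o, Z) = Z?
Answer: -90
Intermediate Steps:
n(j) = -8 (n(j) = -4 - 4 = -8)
a(l) = (-1 + l)/(2*l) (a(l) = (l - 1)/(l + l) = (-1 + l)/((2*l)) = (-1 + l)*(1/(2*l)) = (-1 + l)/(2*l))
a(-1)*((8 + V(2))*(n(U(0, 3)) - 1)) = ((1/2)*(-1 - 1)/(-1))*((8 + 2)*(-8 - 1)) = ((1/2)*(-1)*(-2))*(10*(-9)) = 1*(-90) = -90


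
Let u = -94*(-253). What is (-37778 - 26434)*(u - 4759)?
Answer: -1221504876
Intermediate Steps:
u = 23782
(-37778 - 26434)*(u - 4759) = (-37778 - 26434)*(23782 - 4759) = -64212*19023 = -1221504876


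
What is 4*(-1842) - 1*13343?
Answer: -20711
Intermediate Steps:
4*(-1842) - 1*13343 = -7368 - 13343 = -20711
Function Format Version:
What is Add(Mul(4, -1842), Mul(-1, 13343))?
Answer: -20711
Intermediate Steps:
Add(Mul(4, -1842), Mul(-1, 13343)) = Add(-7368, -13343) = -20711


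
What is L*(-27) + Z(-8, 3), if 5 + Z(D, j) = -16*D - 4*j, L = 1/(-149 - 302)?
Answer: 50088/451 ≈ 111.06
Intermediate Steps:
L = -1/451 (L = 1/(-451) = -1/451 ≈ -0.0022173)
Z(D, j) = -5 - 16*D - 4*j (Z(D, j) = -5 + (-16*D - 4*j) = -5 - 16*D - 4*j)
L*(-27) + Z(-8, 3) = -1/451*(-27) + (-5 - 16*(-8) - 4*3) = 27/451 + (-5 + 128 - 12) = 27/451 + 111 = 50088/451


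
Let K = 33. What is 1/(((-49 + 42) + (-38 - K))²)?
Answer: 1/6084 ≈ 0.00016437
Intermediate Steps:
1/(((-49 + 42) + (-38 - K))²) = 1/(((-49 + 42) + (-38 - 1*33))²) = 1/((-7 + (-38 - 33))²) = 1/((-7 - 71)²) = 1/((-78)²) = 1/6084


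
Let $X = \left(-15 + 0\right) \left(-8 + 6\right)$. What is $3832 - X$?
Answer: $3802$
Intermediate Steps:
$X = 30$ ($X = \left(-15\right) \left(-2\right) = 30$)
$3832 - X = 3832 - 30 = 3802$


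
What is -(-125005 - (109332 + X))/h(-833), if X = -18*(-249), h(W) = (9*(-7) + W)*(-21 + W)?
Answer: 34117/109312 ≈ 0.31211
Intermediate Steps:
h(W) = (-63 + W)*(-21 + W)
X = 4482
-(-125005 - (109332 + X))/h(-833) = -(-125005 - (109332 + 4482))/(1323 + (-833)**2 - 84*(-833)) = -(-125005 - 1*113814)/(1323 + 693889 + 69972) = -(-125005 - 113814)/765184 = -(-238819)/765184 = -1*(-34117/109312) = 34117/109312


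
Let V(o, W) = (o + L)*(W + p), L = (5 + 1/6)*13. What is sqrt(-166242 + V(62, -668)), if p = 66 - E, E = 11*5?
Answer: 3*I*sqrt(111602)/2 ≈ 501.1*I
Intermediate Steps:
E = 55
p = 11 (p = 66 - 1*55 = 66 - 55 = 11)
L = 403/6 (L = (5 + 1/6)*13 = (31/6)*13 = 403/6 ≈ 67.167)
V(o, W) = (11 + W)*(403/6 + o) (V(o, W) = (o + 403/6)*(W + 11) = (403/6 + o)*(11 + W) = (11 + W)*(403/6 + o))
sqrt(-166242 + V(62, -668)) = sqrt(-166242 + (4433/6 + 11*62 + (403/6)*(-668) - 668*62)) = sqrt(-166242 + (4433/6 + 682 - 134602/3 - 41416)) = sqrt(-166242 - 169725/2) = sqrt(-502209/2) = 3*I*sqrt(111602)/2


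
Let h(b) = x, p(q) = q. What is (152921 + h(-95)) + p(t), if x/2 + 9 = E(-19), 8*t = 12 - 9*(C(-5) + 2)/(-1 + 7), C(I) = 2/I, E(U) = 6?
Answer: 764581/5 ≈ 1.5292e+5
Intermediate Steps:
t = 6/5 (t = (12 - 9*(2/(-5) + 2)/(-1 + 7))/8 = (12 - 9*(2*(-1/5) + 2)/6)/8 = (12 - 9*(-2/5 + 2)/6)/8 = (12 - 72/(5*6))/8 = (12 - 9*4/15)/8 = (12 - 12/5)/8 = (1/8)*(48/5) = 6/5 ≈ 1.2000)
x = -6 (x = -18 + 2*6 = -18 + 12 = -6)
h(b) = -6
(152921 + h(-95)) + p(t) = (152921 - 6) + 6/5 = 152915 + 6/5 = 764581/5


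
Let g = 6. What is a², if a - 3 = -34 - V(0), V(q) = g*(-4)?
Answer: 49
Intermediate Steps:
V(q) = -24 (V(q) = 6*(-4) = -24)
a = -7 (a = 3 + (-34 - 1*(-24)) = 3 + (-34 + 24) = 3 - 10 = -7)
a² = (-7)² = 49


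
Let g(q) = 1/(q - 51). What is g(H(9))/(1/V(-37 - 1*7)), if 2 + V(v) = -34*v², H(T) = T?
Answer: 10971/7 ≈ 1567.3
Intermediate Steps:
V(v) = -2 - 34*v²
g(q) = 1/(-51 + q)
g(H(9))/(1/V(-37 - 1*7)) = 1/((-51 + 9)*(1/(-2 - 34*(-37 - 1*7)²))) = 1/((-42)*(1/(-2 - 34*(-37 - 7)²))) = -1/(42*(1/(-2 - 34*(-44)²))) = -1/(42*(1/(-2 - 34*1936))) = -1/(42*(1/(-2 - 65824))) = -1/(42*(1/(-65826))) = -1/(42*(-1/65826)) = -1/42*(-65826) = 10971/7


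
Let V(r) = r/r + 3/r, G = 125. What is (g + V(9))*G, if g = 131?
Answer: 49625/3 ≈ 16542.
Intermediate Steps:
V(r) = 1 + 3/r
(g + V(9))*G = (131 + (3 + 9)/9)*125 = (131 + (⅑)*12)*125 = (131 + 4/3)*125 = (397/3)*125 = 49625/3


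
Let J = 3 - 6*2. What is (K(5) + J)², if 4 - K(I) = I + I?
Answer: 225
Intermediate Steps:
K(I) = 4 - 2*I (K(I) = 4 - (I + I) = 4 - 2*I)
J = -9 (J = 3 - 12 = -9)
(K(5) + J)² = ((4 - 2*5) - 9)² = ((4 - 10) - 9)² = (-6 - 9)² = (-15)² = 225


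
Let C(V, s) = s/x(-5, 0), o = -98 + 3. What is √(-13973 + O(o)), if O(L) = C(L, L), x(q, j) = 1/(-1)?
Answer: 3*I*√1542 ≈ 117.8*I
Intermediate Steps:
x(q, j) = -1
o = -95
C(V, s) = -s (C(V, s) = s/(-1) = s*(-1) = -s)
O(L) = -L
√(-13973 + O(o)) = √(-13973 - 1*(-95)) = √(-13973 + 95) = √(-13878) = 3*I*√1542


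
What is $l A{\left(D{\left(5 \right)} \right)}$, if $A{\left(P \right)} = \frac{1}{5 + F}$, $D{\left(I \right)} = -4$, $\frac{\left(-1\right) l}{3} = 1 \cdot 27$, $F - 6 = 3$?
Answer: $- \frac{81}{14} \approx -5.7857$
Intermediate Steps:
$F = 9$ ($F = 6 + 3 = 9$)
$l = -81$ ($l = - 3 \cdot 1 \cdot 27 = \left(-3\right) 27 = -81$)
$A{\left(P \right)} = \frac{1}{14}$ ($A{\left(P \right)} = \frac{1}{5 + 9} = \frac{1}{14}$)
$l A{\left(D{\left(5 \right)} \right)} = \left(-81\right) \frac{1}{14} = - \frac{81}{14}$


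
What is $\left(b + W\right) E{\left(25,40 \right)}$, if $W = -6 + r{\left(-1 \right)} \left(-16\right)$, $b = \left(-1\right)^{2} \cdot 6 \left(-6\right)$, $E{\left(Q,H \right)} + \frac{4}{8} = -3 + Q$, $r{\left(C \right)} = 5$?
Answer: $-2623$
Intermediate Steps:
$E{\left(Q,H \right)} = - \frac{7}{2} + Q$ ($E{\left(Q,H \right)} = - \frac{1}{2} + \left(-3 + Q\right) = - \frac{7}{2} + Q$)
$b = -36$ ($b = 1 \cdot 6 \left(-6\right) = 6 \left(-6\right) = -36$)
$W = -86$ ($W = -6 + 5 \left(-16\right) = -6 - 80 = -86$)
$\left(b + W\right) E{\left(25,40 \right)} = \left(-36 - 86\right) \left(- \frac{7}{2} + 25\right) = \left(-122\right) \frac{43}{2} = -2623$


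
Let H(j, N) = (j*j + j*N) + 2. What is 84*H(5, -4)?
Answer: 588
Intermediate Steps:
H(j, N) = 2 + j**2 + N*j (H(j, N) = (j**2 + N*j) + 2 = 2 + j**2 + N*j)
84*H(5, -4) = 84*(2 + 5**2 - 4*5) = 84*(2 + 25 - 20) = 84*7 = 588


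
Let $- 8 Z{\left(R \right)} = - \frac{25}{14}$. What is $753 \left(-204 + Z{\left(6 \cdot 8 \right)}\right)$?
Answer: $- \frac{17185719}{112} \approx -1.5344 \cdot 10^{5}$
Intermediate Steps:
$Z{\left(R \right)} = \frac{25}{112}$ ($Z{\left(R \right)} = - \frac{\left(-25\right) \frac{1}{14}}{8} = \left(- \frac{1}{8}\right) \left(- \frac{25}{14}\right) = \frac{25}{112}$)
$753 \left(-204 + Z{\left(6 \cdot 8 \right)}\right) = 753 \left(-204 + \frac{25}{112}\right) = 753 \left(- \frac{22823}{112}\right) = - \frac{17185719}{112}$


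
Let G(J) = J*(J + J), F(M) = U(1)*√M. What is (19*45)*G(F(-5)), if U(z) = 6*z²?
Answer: -307800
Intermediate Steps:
F(M) = 6*√M (F(M) = (6*1²)*√M = (6*1)*√M = 6*√M)
G(J) = 2*J² (G(J) = J*(2*J) = 2*J²)
(19*45)*G(F(-5)) = (19*45)*(2*(6*√(-5))²) = 855*(2*(6*(I*√5))²) = 855*(2*(6*I*√5)²) = 855*(2*(-180)) = 855*(-360) = -307800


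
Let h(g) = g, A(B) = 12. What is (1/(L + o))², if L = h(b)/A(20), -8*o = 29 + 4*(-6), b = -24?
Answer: 64/441 ≈ 0.14512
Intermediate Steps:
o = -5/8 (o = -(29 + 4*(-6))/8 = -(29 - 24)/8 = -⅛*5 = -5/8 ≈ -0.62500)
L = -2 (L = -24/12 = -24*1/12 = -2)
(1/(L + o))² = (1/(-2 - 5/8))² = (1/(-21/8))² = (-8/21)² = 64/441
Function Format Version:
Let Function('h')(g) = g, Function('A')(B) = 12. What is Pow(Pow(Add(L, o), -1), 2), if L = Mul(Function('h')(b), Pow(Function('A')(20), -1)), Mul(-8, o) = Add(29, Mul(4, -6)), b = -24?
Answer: Rational(64, 441) ≈ 0.14512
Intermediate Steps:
o = Rational(-5, 8) (o = Mul(Rational(-1, 8), Add(29, Mul(4, -6))) = Mul(Rational(-1, 8), Add(29, -24)) = Mul(Rational(-1, 8), 5) = Rational(-5, 8) ≈ -0.62500)
L = -2 (L = Mul(-24, Pow(12, -1)) = Mul(-24, Rational(1, 12)) = -2)
Pow(Pow(Add(L, o), -1), 2) = Pow(Pow(Add(-2, Rational(-5, 8)), -1), 2) = Pow(Pow(Rational(-21, 8), -1), 2) = Pow(Rational(-8, 21), 2) = Rational(64, 441)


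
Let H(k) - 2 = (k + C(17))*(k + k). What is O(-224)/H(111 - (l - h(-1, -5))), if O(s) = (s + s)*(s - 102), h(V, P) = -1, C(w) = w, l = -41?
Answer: 73024/25369 ≈ 2.8785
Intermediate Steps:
O(s) = 2*s*(-102 + s) (O(s) = (2*s)*(-102 + s) = 2*s*(-102 + s))
H(k) = 2 + 2*k*(17 + k) (H(k) = 2 + (k + 17)*(k + k) = 2 + (17 + k)*(2*k) = 2 + 2*k*(17 + k))
O(-224)/H(111 - (l - h(-1, -5))) = (2*(-224)*(-102 - 224))/(2 + 2*(111 - (-41 - 1*(-1)))**2 + 34*(111 - (-41 - 1*(-1)))) = (2*(-224)*(-326))/(2 + 2*(111 - (-41 + 1))**2 + 34*(111 - (-41 + 1))) = 146048/(2 + 2*(111 - 1*(-40))**2 + 34*(111 - 1*(-40))) = 146048/(2 + 2*(111 + 40)**2 + 34*(111 + 40)) = 146048/(2 + 2*151**2 + 34*151) = 146048/(2 + 2*22801 + 5134) = 146048/(2 + 45602 + 5134) = 146048/50738 = 146048*(1/50738) = 73024/25369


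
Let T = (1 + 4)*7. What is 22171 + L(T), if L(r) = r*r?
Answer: 23396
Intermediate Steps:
T = 35 (T = 5*7 = 35)
L(r) = r²
22171 + L(T) = 22171 + 35² = 22171 + 1225 = 23396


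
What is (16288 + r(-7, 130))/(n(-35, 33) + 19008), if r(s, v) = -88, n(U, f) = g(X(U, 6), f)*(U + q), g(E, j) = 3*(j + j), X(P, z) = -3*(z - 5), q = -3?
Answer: 450/319 ≈ 1.4107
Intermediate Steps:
X(P, z) = 15 - 3*z (X(P, z) = -3*(-5 + z) = 15 - 3*z)
g(E, j) = 6*j (g(E, j) = 3*(2*j) = 6*j)
n(U, f) = 6*f*(-3 + U) (n(U, f) = (6*f)*(U - 3) = (6*f)*(-3 + U) = 6*f*(-3 + U))
(16288 + r(-7, 130))/(n(-35, 33) + 19008) = (16288 - 88)/(6*33*(-3 - 35) + 19008) = 16200/(6*33*(-38) + 19008) = 16200/(-7524 + 19008) = 16200/11484 = 16200*(1/11484) = 450/319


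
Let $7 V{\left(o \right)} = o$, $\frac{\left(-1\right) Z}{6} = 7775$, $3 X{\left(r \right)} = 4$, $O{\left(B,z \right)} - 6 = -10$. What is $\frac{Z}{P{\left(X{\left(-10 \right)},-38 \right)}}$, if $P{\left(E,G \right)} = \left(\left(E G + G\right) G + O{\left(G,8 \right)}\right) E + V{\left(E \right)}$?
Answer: $- \frac{58779}{5654} \approx -10.396$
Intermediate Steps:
$O{\left(B,z \right)} = -4$ ($O{\left(B,z \right)} = 6 - 10 = -4$)
$X{\left(r \right)} = \frac{4}{3}$ ($X{\left(r \right)} = \frac{1}{3} \cdot 4 = \frac{4}{3}$)
$Z = -46650$ ($Z = \left(-6\right) 7775 = -46650$)
$V{\left(o \right)} = \frac{o}{7}$
$P{\left(E,G \right)} = \frac{E}{7} + E \left(-4 + G \left(G + E G\right)\right)$ ($P{\left(E,G \right)} = \left(\left(E G + G\right) G - 4\right) E + \frac{E}{7} = \left(\left(G + E G\right) G - 4\right) E + \frac{E}{7} = \left(G \left(G + E G\right) - 4\right) E + \frac{E}{7} = \left(-4 + G \left(G + E G\right)\right) E + \frac{E}{7} = E \left(-4 + G \left(G + E G\right)\right) + \frac{E}{7} = \frac{E}{7} + E \left(-4 + G \left(G + E G\right)\right)$)
$\frac{Z}{P{\left(X{\left(-10 \right)},-38 \right)}} = - \frac{46650}{\frac{1}{7} \cdot \frac{4}{3} \left(-27 + 7 \left(-38\right)^{2} + 7 \cdot \frac{4}{3} \left(-38\right)^{2}\right)} = - \frac{46650}{\frac{1}{7} \cdot \frac{4}{3} \left(-27 + 7 \cdot 1444 + 7 \cdot \frac{4}{3} \cdot 1444\right)} = - \frac{46650}{\frac{1}{7} \cdot \frac{4}{3} \left(-27 + 10108 + \frac{40432}{3}\right)} = - \frac{46650}{\frac{1}{7} \cdot \frac{4}{3} \cdot \frac{70675}{3}} = - \frac{46650}{\frac{282700}{63}} = \left(-46650\right) \frac{63}{282700} = - \frac{58779}{5654}$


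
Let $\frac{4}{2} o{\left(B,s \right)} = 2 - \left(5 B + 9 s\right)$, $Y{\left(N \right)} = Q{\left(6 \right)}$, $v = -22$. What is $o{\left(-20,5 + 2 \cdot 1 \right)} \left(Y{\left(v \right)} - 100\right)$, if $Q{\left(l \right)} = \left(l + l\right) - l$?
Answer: $-1833$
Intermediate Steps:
$Q{\left(l \right)} = l$ ($Q{\left(l \right)} = 2 l - l = l$)
$Y{\left(N \right)} = 6$
$o{\left(B,s \right)} = 1 - \frac{9 s}{2} - \frac{5 B}{2}$ ($o{\left(B,s \right)} = \frac{2 - \left(5 B + 9 s\right)}{2} = \frac{2 - 9 s - 5 B}{2} = 1 - \frac{9 s}{2} - \frac{5 B}{2}$)
$o{\left(-20,5 + 2 \cdot 1 \right)} \left(Y{\left(v \right)} - 100\right) = \left(1 - \frac{9 \left(5 + 2 \cdot 1\right)}{2} - -50\right) \left(6 - 100\right) = \left(1 - \frac{9 \left(5 + 2\right)}{2} + 50\right) \left(-94\right) = \left(1 - \frac{63}{2} + 50\right) \left(-94\right) = \frac{39}{2} \left(-94\right) = -1833$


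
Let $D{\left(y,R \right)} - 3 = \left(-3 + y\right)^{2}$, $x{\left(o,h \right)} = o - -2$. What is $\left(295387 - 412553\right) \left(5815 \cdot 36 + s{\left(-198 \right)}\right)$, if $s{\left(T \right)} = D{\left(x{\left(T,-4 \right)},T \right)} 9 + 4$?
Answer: $-66290179480$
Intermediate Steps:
$x{\left(o,h \right)} = 2 + o$ ($x{\left(o,h \right)} = o + 2 = 2 + o$)
$D{\left(y,R \right)} = 3 + \left(-3 + y\right)^{2}$
$s{\left(T \right)} = 31 + 9 \left(-1 + T\right)^{2}$ ($s{\left(T \right)} = \left(3 + \left(-3 + \left(2 + T\right)\right)^{2}\right) 9 + 4 = \left(3 + \left(-1 + T\right)^{2}\right) 9 + 4 = \left(27 + 9 \left(-1 + T\right)^{2}\right) + 4 = 31 + 9 \left(-1 + T\right)^{2}$)
$\left(295387 - 412553\right) \left(5815 \cdot 36 + s{\left(-198 \right)}\right) = \left(295387 - 412553\right) \left(5815 \cdot 36 + \left(31 + 9 \left(-1 - 198\right)^{2}\right)\right) = - 117166 \left(209340 + \left(31 + 9 \left(-199\right)^{2}\right)\right) = - 117166 \left(209340 + \left(31 + 9 \cdot 39601\right)\right) = - 117166 \left(209340 + \left(31 + 356409\right)\right) = - 117166 \left(209340 + 356440\right) = \left(-117166\right) 565780 = -66290179480$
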